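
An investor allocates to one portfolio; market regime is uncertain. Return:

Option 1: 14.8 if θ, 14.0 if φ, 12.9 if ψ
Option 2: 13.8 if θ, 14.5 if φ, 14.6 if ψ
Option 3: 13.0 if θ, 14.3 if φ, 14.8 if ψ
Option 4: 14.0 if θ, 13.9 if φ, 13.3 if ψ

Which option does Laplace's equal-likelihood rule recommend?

Row averages: Option 1=13.9, Option 2=14.3, Option 3=421/30, Option 4=206/15
Highest average = 14.3 → Option 2.

Option 2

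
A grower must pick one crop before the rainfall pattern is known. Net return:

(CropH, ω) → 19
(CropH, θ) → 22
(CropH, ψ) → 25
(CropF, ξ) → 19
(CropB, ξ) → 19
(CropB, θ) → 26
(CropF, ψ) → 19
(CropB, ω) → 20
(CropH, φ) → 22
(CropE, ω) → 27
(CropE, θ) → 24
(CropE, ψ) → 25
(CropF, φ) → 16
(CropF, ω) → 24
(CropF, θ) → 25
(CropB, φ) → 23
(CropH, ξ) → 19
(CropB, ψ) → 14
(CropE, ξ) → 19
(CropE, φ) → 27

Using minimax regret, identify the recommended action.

CropE

Column bests: θ=26, φ=27, ψ=25, ω=27, ξ=19.
CropE regrets: 2, 0, 0, 0, 0 → max 2
CropH regrets: 4, 5, 0, 8, 0 → max 8
CropF regrets: 1, 11, 6, 3, 0 → max 11
CropB regrets: 0, 4, 11, 7, 0 → max 11
Smallest max regret = 2 → CropE.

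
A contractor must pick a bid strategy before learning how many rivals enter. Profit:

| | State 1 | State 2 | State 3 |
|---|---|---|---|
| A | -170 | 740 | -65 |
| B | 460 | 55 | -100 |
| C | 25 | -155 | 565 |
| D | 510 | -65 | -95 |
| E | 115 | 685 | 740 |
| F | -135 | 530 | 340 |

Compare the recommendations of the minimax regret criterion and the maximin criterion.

Column bests: State 1=510, State 2=740, State 3=740.
A regrets: 680, 0, 805 → max 805
B regrets: 50, 685, 840 → max 840
C regrets: 485, 895, 175 → max 895
D regrets: 0, 805, 835 → max 835
E regrets: 395, 55, 0 → max 395
F regrets: 645, 210, 400 → max 645
Smallest max regret = 395 → E.
Row minima: A=-170, B=-100, C=-155, D=-95, E=115, F=-135
Best worst-case = 115 → E.

minimax regret → E; maximin → E (agree)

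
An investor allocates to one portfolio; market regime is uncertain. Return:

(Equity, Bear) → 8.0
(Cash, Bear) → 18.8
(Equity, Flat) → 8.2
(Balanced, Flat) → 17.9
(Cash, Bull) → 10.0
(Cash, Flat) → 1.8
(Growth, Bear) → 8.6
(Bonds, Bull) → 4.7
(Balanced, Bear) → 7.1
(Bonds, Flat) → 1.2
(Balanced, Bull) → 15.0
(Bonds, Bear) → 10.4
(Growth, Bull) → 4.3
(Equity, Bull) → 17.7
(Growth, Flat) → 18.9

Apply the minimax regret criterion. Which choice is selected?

Column bests: Bear=18.8, Flat=18.9, Bull=17.7.
Growth regrets: 10.2, 0.0, 13.4 → max 13.4
Bonds regrets: 8.4, 17.7, 13.0 → max 17.7
Balanced regrets: 11.7, 1.0, 2.7 → max 11.7
Equity regrets: 10.8, 10.7, 0.0 → max 10.8
Cash regrets: 0.0, 17.1, 7.7 → max 17.1
Smallest max regret = 10.8 → Equity.

Equity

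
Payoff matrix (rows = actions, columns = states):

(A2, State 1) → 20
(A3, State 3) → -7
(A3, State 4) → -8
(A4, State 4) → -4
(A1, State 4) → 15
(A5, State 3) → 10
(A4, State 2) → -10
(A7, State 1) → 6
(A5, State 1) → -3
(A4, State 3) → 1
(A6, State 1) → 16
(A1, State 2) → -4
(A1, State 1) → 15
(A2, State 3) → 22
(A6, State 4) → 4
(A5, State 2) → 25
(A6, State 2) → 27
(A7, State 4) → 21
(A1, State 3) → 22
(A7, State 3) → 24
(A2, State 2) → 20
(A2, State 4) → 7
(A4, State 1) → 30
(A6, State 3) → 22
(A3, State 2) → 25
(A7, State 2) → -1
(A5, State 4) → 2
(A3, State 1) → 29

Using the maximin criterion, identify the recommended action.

Row minima: A1=-4, A2=7, A3=-8, A4=-10, A5=-3, A6=4, A7=-1
Best worst-case = 7 → A2.

A2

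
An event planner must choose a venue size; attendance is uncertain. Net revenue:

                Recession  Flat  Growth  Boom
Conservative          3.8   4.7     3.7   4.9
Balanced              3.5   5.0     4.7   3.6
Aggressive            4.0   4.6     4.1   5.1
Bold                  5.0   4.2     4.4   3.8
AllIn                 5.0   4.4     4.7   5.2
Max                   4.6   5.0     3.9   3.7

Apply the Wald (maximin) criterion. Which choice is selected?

Row minima: Conservative=3.7, Balanced=3.5, Aggressive=4.0, Bold=3.8, AllIn=4.4, Max=3.7
Best worst-case = 4.4 → AllIn.

AllIn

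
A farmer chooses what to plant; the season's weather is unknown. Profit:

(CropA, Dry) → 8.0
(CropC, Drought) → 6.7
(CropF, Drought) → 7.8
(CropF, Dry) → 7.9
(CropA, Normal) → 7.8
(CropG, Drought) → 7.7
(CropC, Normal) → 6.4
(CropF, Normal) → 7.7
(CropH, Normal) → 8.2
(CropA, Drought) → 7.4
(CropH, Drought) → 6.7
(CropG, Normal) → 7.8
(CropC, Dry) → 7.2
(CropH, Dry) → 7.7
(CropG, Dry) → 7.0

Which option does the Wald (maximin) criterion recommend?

Row minima: CropF=7.7, CropH=6.7, CropA=7.4, CropC=6.4, CropG=7.0
Best worst-case = 7.7 → CropF.

CropF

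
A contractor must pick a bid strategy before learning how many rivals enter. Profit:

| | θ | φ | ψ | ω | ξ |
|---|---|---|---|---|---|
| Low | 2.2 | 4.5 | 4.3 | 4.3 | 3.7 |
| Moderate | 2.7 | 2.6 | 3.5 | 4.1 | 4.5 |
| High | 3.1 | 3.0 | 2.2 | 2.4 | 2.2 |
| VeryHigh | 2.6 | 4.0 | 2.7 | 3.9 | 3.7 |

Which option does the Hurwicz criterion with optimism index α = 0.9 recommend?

Low: 0.9·4.5 + 0.1·2.2 = 4.27
Moderate: 0.9·4.5 + 0.1·2.6 = 4.31
High: 0.9·3.1 + 0.1·2.2 = 3.01
VeryHigh: 0.9·4.0 + 0.1·2.6 = 3.86
Highest Hurwicz score = 4.31 → Moderate.

Moderate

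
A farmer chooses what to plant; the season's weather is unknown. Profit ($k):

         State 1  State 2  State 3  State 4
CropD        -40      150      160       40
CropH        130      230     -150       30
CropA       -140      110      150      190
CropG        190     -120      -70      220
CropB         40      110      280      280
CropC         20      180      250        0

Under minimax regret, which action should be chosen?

Column bests: State 1=190, State 2=230, State 3=280, State 4=280.
CropD regrets: 230, 80, 120, 240 → max 240
CropH regrets: 60, 0, 430, 250 → max 430
CropA regrets: 330, 120, 130, 90 → max 330
CropG regrets: 0, 350, 350, 60 → max 350
CropB regrets: 150, 120, 0, 0 → max 150
CropC regrets: 170, 50, 30, 280 → max 280
Smallest max regret = 150 → CropB.

CropB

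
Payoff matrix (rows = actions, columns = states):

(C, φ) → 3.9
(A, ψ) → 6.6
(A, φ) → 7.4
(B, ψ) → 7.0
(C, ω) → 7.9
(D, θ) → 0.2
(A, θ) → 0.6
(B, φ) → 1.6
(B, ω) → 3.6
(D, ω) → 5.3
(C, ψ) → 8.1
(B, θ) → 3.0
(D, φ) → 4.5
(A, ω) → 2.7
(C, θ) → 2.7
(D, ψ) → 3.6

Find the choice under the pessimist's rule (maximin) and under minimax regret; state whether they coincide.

maximin → C; minimax regret → C (agree)

Row minima: A=0.6, B=1.6, C=2.7, D=0.2
Best worst-case = 2.7 → C.
Column bests: θ=3.0, φ=7.4, ψ=8.1, ω=7.9.
A regrets: 2.4, 0.0, 1.5, 5.2 → max 5.2
B regrets: 0.0, 5.8, 1.1, 4.3 → max 5.8
C regrets: 0.3, 3.5, 0.0, 0.0 → max 3.5
D regrets: 2.8, 2.9, 4.5, 2.6 → max 4.5
Smallest max regret = 3.5 → C.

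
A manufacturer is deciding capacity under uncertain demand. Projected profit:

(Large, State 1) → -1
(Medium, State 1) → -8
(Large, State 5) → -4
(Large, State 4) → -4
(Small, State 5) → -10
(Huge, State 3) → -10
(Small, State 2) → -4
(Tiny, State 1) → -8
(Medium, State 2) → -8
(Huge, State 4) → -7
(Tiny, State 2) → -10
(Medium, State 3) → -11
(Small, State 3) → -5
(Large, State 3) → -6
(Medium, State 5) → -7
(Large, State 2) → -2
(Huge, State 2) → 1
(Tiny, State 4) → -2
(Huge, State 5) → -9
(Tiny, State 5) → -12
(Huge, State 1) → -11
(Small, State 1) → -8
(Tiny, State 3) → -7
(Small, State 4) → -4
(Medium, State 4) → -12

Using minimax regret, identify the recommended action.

Column bests: State 1=-1, State 2=1, State 3=-5, State 4=-2, State 5=-4.
Tiny regrets: 7, 11, 2, 0, 8 → max 11
Small regrets: 7, 5, 0, 2, 6 → max 7
Medium regrets: 7, 9, 6, 10, 3 → max 10
Large regrets: 0, 3, 1, 2, 0 → max 3
Huge regrets: 10, 0, 5, 5, 5 → max 10
Smallest max regret = 3 → Large.

Large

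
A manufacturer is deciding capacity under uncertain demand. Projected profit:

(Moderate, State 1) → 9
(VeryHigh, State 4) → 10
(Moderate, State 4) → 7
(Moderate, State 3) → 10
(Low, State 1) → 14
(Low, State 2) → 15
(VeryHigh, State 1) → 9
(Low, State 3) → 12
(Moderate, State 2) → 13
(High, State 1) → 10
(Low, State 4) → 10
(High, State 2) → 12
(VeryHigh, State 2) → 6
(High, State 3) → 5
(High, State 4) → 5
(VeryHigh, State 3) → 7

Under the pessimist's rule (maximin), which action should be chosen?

Low

Row minima: Low=10, Moderate=7, High=5, VeryHigh=6
Best worst-case = 10 → Low.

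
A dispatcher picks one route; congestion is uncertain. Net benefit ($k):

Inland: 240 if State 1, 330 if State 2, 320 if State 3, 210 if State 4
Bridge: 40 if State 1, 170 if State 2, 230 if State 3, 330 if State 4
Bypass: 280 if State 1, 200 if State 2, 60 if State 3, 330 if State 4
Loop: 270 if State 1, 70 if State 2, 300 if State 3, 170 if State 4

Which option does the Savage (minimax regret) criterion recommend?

Column bests: State 1=280, State 2=330, State 3=320, State 4=330.
Inland regrets: 40, 0, 0, 120 → max 120
Bridge regrets: 240, 160, 90, 0 → max 240
Bypass regrets: 0, 130, 260, 0 → max 260
Loop regrets: 10, 260, 20, 160 → max 260
Smallest max regret = 120 → Inland.

Inland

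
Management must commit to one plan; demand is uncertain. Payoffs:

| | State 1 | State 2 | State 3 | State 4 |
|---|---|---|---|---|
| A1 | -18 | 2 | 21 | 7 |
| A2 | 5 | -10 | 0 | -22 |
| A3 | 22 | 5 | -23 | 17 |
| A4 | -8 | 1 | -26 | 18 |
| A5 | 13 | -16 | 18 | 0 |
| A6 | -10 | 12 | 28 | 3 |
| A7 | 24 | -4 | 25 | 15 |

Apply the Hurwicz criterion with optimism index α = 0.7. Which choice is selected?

A1: 0.7·21 + 0.3·(-18) = 9.3
A2: 0.7·5 + 0.3·(-22) = -3.1
A3: 0.7·22 + 0.3·(-23) = 8.5
A4: 0.7·18 + 0.3·(-26) = 4.8
A5: 0.7·18 + 0.3·(-16) = 7.8
A6: 0.7·28 + 0.3·(-10) = 16.6
A7: 0.7·25 + 0.3·(-4) = 16.3
Highest Hurwicz score = 16.6 → A6.

A6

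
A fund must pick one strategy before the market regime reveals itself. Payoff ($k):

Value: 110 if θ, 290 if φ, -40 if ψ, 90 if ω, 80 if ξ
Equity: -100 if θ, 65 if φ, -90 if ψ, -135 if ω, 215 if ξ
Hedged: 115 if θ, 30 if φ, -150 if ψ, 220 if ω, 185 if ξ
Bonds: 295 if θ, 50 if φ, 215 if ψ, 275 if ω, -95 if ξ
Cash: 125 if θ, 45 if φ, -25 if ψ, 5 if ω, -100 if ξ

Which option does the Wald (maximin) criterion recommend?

Row minima: Value=-40, Equity=-135, Hedged=-150, Bonds=-95, Cash=-100
Best worst-case = -40 → Value.

Value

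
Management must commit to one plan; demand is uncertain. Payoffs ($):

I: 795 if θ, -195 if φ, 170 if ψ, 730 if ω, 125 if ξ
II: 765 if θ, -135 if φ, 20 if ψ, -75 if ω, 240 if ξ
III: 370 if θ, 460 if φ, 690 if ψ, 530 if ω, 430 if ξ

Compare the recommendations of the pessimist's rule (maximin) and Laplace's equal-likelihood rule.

maximin → III; laplace → III (agree)

Row minima: I=-195, II=-135, III=370
Best worst-case = 370 → III.
Row averages: I=325, II=163, III=496
Highest average = 496 → III.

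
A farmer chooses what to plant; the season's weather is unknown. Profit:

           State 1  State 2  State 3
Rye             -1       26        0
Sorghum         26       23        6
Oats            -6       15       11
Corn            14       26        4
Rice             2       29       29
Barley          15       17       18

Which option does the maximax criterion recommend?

Row maxima: Rye=26, Sorghum=26, Oats=15, Corn=26, Rice=29, Barley=18
Best best-case = 29 → Rice.

Rice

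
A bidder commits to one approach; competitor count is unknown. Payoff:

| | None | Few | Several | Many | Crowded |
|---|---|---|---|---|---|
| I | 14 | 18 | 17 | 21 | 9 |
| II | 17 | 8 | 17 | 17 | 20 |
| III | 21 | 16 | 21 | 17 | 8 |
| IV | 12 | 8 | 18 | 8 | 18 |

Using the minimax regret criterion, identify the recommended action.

II

Column bests: None=21, Few=18, Several=21, Many=21, Crowded=20.
I regrets: 7, 0, 4, 0, 11 → max 11
II regrets: 4, 10, 4, 4, 0 → max 10
III regrets: 0, 2, 0, 4, 12 → max 12
IV regrets: 9, 10, 3, 13, 2 → max 13
Smallest max regret = 10 → II.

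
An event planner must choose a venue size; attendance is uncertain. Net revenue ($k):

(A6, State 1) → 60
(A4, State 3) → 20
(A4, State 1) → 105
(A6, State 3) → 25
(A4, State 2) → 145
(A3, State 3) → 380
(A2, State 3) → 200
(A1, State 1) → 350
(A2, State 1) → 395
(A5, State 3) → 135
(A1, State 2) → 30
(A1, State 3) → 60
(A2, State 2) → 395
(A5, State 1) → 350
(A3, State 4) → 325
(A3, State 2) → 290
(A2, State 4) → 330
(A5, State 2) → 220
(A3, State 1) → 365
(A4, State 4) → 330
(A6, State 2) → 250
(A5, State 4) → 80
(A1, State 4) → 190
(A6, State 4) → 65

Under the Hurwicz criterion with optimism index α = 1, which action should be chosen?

A1: 1·350 + 0·30 = 350
A2: 1·395 + 0·200 = 395
A3: 1·380 + 0·290 = 380
A4: 1·330 + 0·20 = 330
A5: 1·350 + 0·80 = 350
A6: 1·250 + 0·25 = 250
Highest Hurwicz score = 395 → A2.

A2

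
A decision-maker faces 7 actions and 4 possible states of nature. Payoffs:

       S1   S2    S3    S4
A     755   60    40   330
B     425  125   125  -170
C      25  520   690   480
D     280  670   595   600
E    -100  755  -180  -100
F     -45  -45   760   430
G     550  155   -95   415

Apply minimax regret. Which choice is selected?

Column bests: S1=755, S2=755, S3=760, S4=600.
A regrets: 0, 695, 720, 270 → max 720
B regrets: 330, 630, 635, 770 → max 770
C regrets: 730, 235, 70, 120 → max 730
D regrets: 475, 85, 165, 0 → max 475
E regrets: 855, 0, 940, 700 → max 940
F regrets: 800, 800, 0, 170 → max 800
G regrets: 205, 600, 855, 185 → max 855
Smallest max regret = 475 → D.

D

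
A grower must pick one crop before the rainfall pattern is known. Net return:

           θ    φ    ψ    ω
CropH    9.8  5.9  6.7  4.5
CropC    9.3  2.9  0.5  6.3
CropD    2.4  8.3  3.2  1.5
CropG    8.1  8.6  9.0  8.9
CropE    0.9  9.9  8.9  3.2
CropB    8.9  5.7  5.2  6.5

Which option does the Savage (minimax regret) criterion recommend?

Column bests: θ=9.8, φ=9.9, ψ=9.0, ω=8.9.
CropH regrets: 0.0, 4.0, 2.3, 4.4 → max 4.4
CropC regrets: 0.5, 7.0, 8.5, 2.6 → max 8.5
CropD regrets: 7.4, 1.6, 5.8, 7.4 → max 7.4
CropG regrets: 1.7, 1.3, 0.0, 0.0 → max 1.7
CropE regrets: 8.9, 0.0, 0.1, 5.7 → max 8.9
CropB regrets: 0.9, 4.2, 3.8, 2.4 → max 4.2
Smallest max regret = 1.7 → CropG.

CropG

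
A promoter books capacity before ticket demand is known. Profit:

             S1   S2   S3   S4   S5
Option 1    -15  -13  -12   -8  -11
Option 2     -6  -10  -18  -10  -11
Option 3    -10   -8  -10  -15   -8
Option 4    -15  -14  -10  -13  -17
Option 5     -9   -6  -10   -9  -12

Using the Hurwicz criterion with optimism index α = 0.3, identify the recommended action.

Option 1: 0.3·(-8) + 0.7·(-15) = -12.9
Option 2: 0.3·(-6) + 0.7·(-18) = -14.4
Option 3: 0.3·(-8) + 0.7·(-15) = -12.9
Option 4: 0.3·(-10) + 0.7·(-17) = -14.9
Option 5: 0.3·(-6) + 0.7·(-12) = -10.2
Highest Hurwicz score = -10.2 → Option 5.

Option 5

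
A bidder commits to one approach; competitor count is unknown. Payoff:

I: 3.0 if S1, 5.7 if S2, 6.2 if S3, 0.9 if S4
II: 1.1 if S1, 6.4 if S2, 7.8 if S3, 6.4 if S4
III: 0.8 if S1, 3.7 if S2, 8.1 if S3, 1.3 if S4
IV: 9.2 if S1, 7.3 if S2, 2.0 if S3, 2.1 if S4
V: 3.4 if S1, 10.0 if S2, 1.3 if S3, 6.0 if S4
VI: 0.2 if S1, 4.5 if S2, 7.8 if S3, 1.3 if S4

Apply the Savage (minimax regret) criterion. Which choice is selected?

Column bests: S1=9.2, S2=10.0, S3=8.1, S4=6.4.
I regrets: 6.2, 4.3, 1.9, 5.5 → max 6.2
II regrets: 8.1, 3.6, 0.3, 0.0 → max 8.1
III regrets: 8.4, 6.3, 0.0, 5.1 → max 8.4
IV regrets: 0.0, 2.7, 6.1, 4.3 → max 6.1
V regrets: 5.8, 0.0, 6.8, 0.4 → max 6.8
VI regrets: 9.0, 5.5, 0.3, 5.1 → max 9.0
Smallest max regret = 6.1 → IV.

IV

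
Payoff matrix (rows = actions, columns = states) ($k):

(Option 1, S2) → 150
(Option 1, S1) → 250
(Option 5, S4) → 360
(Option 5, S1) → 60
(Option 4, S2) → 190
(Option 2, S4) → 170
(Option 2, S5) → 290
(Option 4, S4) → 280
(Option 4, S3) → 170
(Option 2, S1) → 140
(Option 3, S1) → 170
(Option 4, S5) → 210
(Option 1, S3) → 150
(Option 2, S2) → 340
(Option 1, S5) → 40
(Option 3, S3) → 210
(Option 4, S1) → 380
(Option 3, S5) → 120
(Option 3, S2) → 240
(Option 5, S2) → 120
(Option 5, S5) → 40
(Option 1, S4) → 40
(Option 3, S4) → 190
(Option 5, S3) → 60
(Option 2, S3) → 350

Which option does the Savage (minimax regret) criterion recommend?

Option 4

Column bests: S1=380, S2=340, S3=350, S4=360, S5=290.
Option 1 regrets: 130, 190, 200, 320, 250 → max 320
Option 2 regrets: 240, 0, 0, 190, 0 → max 240
Option 3 regrets: 210, 100, 140, 170, 170 → max 210
Option 4 regrets: 0, 150, 180, 80, 80 → max 180
Option 5 regrets: 320, 220, 290, 0, 250 → max 320
Smallest max regret = 180 → Option 4.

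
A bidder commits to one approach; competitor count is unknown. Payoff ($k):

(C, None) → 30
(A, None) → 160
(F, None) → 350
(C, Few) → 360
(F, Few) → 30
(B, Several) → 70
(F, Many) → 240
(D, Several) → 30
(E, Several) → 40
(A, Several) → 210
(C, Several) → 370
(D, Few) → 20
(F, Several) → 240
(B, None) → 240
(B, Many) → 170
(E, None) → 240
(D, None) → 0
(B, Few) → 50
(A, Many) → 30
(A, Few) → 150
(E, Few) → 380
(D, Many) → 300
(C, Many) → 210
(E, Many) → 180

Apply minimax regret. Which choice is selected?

Column bests: None=350, Few=380, Several=370, Many=300.
A regrets: 190, 230, 160, 270 → max 270
B regrets: 110, 330, 300, 130 → max 330
C regrets: 320, 20, 0, 90 → max 320
D regrets: 350, 360, 340, 0 → max 360
E regrets: 110, 0, 330, 120 → max 330
F regrets: 0, 350, 130, 60 → max 350
Smallest max regret = 270 → A.

A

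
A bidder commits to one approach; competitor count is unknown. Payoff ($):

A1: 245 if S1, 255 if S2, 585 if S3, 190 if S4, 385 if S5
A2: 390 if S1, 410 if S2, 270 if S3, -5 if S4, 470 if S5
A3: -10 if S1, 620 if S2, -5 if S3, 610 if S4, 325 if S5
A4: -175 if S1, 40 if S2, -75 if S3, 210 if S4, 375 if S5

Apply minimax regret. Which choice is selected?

Column bests: S1=390, S2=620, S3=585, S4=610, S5=470.
A1 regrets: 145, 365, 0, 420, 85 → max 420
A2 regrets: 0, 210, 315, 615, 0 → max 615
A3 regrets: 400, 0, 590, 0, 145 → max 590
A4 regrets: 565, 580, 660, 400, 95 → max 660
Smallest max regret = 420 → A1.

A1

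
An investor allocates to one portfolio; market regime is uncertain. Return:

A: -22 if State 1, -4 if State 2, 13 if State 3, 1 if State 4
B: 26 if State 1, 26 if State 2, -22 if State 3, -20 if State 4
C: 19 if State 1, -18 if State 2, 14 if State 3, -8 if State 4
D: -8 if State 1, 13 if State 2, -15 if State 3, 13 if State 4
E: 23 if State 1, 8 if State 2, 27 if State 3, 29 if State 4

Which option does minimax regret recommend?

E

Column bests: State 1=26, State 2=26, State 3=27, State 4=29.
A regrets: 48, 30, 14, 28 → max 48
B regrets: 0, 0, 49, 49 → max 49
C regrets: 7, 44, 13, 37 → max 44
D regrets: 34, 13, 42, 16 → max 42
E regrets: 3, 18, 0, 0 → max 18
Smallest max regret = 18 → E.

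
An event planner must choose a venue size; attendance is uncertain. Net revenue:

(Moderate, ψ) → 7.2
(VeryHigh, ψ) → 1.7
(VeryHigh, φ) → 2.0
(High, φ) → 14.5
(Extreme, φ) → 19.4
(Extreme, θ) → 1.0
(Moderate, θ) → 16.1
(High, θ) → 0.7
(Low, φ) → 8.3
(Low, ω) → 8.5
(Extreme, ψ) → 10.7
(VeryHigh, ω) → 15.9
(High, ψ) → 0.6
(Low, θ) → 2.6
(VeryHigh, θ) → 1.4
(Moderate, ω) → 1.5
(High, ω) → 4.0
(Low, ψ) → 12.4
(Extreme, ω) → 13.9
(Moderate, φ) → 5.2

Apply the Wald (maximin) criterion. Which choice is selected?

Row minima: Low=2.6, Moderate=1.5, High=0.6, VeryHigh=1.4, Extreme=1.0
Best worst-case = 2.6 → Low.

Low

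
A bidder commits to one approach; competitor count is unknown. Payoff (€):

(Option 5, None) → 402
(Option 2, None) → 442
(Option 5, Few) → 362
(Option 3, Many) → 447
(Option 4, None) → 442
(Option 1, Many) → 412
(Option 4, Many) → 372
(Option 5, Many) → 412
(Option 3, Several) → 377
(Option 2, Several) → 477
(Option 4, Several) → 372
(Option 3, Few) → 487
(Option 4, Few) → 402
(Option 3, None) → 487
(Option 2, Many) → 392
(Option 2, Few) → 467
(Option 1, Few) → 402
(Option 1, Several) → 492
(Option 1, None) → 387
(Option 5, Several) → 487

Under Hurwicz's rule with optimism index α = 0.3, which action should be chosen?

Option 1: 0.3·492 + 0.7·387 = 418.5
Option 2: 0.3·477 + 0.7·392 = 417.5
Option 3: 0.3·487 + 0.7·377 = 410
Option 4: 0.3·442 + 0.7·372 = 393
Option 5: 0.3·487 + 0.7·362 = 399.5
Highest Hurwicz score = 418.5 → Option 1.

Option 1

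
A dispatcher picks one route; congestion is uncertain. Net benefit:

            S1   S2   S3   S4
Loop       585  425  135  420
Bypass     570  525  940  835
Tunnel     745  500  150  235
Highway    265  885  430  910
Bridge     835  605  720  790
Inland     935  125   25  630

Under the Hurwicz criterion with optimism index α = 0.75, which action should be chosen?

Loop: 0.75·585 + 0.25·135 = 472.5
Bypass: 0.75·940 + 0.25·525 = 836.25
Tunnel: 0.75·745 + 0.25·150 = 596.25
Highway: 0.75·910 + 0.25·265 = 748.75
Bridge: 0.75·835 + 0.25·605 = 777.5
Inland: 0.75·935 + 0.25·25 = 707.5
Highest Hurwicz score = 836.25 → Bypass.

Bypass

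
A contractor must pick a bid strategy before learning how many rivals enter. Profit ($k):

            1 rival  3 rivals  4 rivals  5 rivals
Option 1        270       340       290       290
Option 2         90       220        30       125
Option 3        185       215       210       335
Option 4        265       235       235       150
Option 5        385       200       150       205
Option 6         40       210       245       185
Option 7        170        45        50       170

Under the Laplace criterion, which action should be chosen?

Row averages: Option 1=297.5, Option 2=116.25, Option 3=236.25, Option 4=221.25, Option 5=235, Option 6=170, Option 7=108.75
Highest average = 297.5 → Option 1.

Option 1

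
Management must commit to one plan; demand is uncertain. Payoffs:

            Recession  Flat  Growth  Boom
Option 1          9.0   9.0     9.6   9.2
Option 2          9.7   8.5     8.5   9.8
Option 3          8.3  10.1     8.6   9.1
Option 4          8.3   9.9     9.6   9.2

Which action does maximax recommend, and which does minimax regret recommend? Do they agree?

maximax → Option 3; minimax regret → Option 1 (disagree)

Row maxima: Option 1=9.6, Option 2=9.8, Option 3=10.1, Option 4=9.9
Best best-case = 10.1 → Option 3.
Column bests: Recession=9.7, Flat=10.1, Growth=9.6, Boom=9.8.
Option 1 regrets: 0.7, 1.1, 0.0, 0.6 → max 1.1
Option 2 regrets: 0.0, 1.6, 1.1, 0.0 → max 1.6
Option 3 regrets: 1.4, 0.0, 1.0, 0.7 → max 1.4
Option 4 regrets: 1.4, 0.2, 0.0, 0.6 → max 1.4
Smallest max regret = 1.1 → Option 1.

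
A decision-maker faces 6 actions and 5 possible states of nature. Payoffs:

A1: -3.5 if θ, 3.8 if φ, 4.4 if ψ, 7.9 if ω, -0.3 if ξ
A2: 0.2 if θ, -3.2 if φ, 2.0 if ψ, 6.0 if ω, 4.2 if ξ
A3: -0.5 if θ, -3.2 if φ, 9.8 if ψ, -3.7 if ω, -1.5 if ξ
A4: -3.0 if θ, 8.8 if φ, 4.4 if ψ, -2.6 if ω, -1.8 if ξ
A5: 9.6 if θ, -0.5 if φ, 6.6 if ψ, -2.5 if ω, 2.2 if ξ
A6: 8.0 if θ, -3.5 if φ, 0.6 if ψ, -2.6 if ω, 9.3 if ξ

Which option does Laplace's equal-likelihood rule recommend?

Row averages: A1=2.46, A2=1.84, A3=0.18, A4=1.16, A5=3.08, A6=2.36
Highest average = 3.08 → A5.

A5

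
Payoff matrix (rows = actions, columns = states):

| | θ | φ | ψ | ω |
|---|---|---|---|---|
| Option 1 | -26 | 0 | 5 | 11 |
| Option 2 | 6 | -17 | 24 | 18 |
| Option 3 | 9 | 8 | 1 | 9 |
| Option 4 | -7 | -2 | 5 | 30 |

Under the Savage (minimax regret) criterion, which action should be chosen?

Option 4

Column bests: θ=9, φ=8, ψ=24, ω=30.
Option 1 regrets: 35, 8, 19, 19 → max 35
Option 2 regrets: 3, 25, 0, 12 → max 25
Option 3 regrets: 0, 0, 23, 21 → max 23
Option 4 regrets: 16, 10, 19, 0 → max 19
Smallest max regret = 19 → Option 4.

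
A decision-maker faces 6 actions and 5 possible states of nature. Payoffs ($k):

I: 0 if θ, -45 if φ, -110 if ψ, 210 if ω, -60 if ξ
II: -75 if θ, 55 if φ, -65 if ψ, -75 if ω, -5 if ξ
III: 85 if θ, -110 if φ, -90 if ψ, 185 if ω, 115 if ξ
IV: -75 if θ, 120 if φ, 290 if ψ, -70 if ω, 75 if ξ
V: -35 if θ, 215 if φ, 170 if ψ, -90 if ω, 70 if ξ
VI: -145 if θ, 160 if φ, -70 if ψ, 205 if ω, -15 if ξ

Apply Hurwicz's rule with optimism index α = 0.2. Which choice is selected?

I: 0.2·210 + 0.8·(-110) = -46
II: 0.2·55 + 0.8·(-75) = -49
III: 0.2·185 + 0.8·(-110) = -51
IV: 0.2·290 + 0.8·(-75) = -2
V: 0.2·215 + 0.8·(-90) = -29
VI: 0.2·205 + 0.8·(-145) = -75
Highest Hurwicz score = -2 → IV.

IV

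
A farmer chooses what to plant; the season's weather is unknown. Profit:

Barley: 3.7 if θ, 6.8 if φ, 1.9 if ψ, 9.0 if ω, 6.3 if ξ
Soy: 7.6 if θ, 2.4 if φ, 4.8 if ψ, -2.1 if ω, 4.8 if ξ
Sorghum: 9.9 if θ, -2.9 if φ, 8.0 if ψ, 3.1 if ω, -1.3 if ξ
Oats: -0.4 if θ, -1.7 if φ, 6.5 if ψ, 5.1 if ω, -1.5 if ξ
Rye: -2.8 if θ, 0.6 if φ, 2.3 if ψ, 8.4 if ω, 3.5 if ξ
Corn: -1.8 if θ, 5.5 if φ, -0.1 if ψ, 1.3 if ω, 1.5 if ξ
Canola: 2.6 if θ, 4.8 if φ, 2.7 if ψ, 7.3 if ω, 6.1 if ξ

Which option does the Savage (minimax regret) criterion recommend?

Barley

Column bests: θ=9.9, φ=6.8, ψ=8.0, ω=9.0, ξ=6.3.
Barley regrets: 6.2, 0.0, 6.1, 0.0, 0.0 → max 6.2
Soy regrets: 2.3, 4.4, 3.2, 11.1, 1.5 → max 11.1
Sorghum regrets: 0.0, 9.7, 0.0, 5.9, 7.6 → max 9.7
Oats regrets: 10.3, 8.5, 1.5, 3.9, 7.8 → max 10.3
Rye regrets: 12.7, 6.2, 5.7, 0.6, 2.8 → max 12.7
Corn regrets: 11.7, 1.3, 8.1, 7.7, 4.8 → max 11.7
Canola regrets: 7.3, 2.0, 5.3, 1.7, 0.2 → max 7.3
Smallest max regret = 6.2 → Barley.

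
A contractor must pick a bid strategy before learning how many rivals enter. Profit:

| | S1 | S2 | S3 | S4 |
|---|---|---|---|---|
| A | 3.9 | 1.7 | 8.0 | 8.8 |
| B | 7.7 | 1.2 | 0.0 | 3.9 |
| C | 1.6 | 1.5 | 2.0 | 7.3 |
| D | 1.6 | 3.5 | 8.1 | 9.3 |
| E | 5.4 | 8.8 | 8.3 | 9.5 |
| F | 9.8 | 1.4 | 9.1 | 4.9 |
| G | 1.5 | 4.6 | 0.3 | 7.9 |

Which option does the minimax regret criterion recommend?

Column bests: S1=9.8, S2=8.8, S3=9.1, S4=9.5.
A regrets: 5.9, 7.1, 1.1, 0.7 → max 7.1
B regrets: 2.1, 7.6, 9.1, 5.6 → max 9.1
C regrets: 8.2, 7.3, 7.1, 2.2 → max 8.2
D regrets: 8.2, 5.3, 1.0, 0.2 → max 8.2
E regrets: 4.4, 0.0, 0.8, 0.0 → max 4.4
F regrets: 0.0, 7.4, 0.0, 4.6 → max 7.4
G regrets: 8.3, 4.2, 8.8, 1.6 → max 8.8
Smallest max regret = 4.4 → E.

E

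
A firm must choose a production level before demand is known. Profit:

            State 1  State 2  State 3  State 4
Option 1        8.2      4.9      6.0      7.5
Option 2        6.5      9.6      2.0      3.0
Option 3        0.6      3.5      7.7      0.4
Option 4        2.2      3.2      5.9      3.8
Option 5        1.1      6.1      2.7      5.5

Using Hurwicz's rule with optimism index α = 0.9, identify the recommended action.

Option 2

Option 1: 0.9·8.2 + 0.1·4.9 = 7.87
Option 2: 0.9·9.6 + 0.1·2.0 = 8.84
Option 3: 0.9·7.7 + 0.1·0.4 = 6.97
Option 4: 0.9·5.9 + 0.1·2.2 = 5.53
Option 5: 0.9·6.1 + 0.1·1.1 = 5.6
Highest Hurwicz score = 8.84 → Option 2.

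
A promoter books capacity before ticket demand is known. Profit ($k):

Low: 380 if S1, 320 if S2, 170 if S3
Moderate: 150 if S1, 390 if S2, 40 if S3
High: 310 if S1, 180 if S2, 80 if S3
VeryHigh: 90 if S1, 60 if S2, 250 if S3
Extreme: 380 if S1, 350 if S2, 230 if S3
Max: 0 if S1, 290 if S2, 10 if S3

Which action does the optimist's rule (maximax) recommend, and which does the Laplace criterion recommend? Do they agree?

maximax → Moderate; laplace → Extreme (disagree)

Row maxima: Low=380, Moderate=390, High=310, VeryHigh=250, Extreme=380, Max=290
Best best-case = 390 → Moderate.
Row averages: Low=290, Moderate=580/3, High=190, VeryHigh=400/3, Extreme=320, Max=100
Highest average = 320 → Extreme.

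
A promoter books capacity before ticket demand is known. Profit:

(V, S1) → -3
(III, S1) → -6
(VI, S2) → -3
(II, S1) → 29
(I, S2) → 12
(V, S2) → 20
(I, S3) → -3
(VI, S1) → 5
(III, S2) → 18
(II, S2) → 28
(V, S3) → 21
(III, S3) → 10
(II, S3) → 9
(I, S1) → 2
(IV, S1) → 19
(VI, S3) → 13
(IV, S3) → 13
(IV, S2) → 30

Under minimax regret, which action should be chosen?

Column bests: S1=29, S2=30, S3=21.
I regrets: 27, 18, 24 → max 27
II regrets: 0, 2, 12 → max 12
III regrets: 35, 12, 11 → max 35
IV regrets: 10, 0, 8 → max 10
V regrets: 32, 10, 0 → max 32
VI regrets: 24, 33, 8 → max 33
Smallest max regret = 10 → IV.

IV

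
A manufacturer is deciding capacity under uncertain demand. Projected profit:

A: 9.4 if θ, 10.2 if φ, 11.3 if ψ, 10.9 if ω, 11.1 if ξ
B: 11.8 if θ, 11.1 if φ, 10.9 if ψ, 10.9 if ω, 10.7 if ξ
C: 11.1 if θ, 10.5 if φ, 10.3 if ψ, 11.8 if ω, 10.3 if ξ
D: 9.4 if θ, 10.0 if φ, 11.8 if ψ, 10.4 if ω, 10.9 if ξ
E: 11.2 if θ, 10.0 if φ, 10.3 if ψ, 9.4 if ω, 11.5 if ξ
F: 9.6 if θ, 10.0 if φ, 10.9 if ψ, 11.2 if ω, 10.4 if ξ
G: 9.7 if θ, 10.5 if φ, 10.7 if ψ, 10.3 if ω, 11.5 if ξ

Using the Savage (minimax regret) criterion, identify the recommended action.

Column bests: θ=11.8, φ=11.1, ψ=11.8, ω=11.8, ξ=11.5.
A regrets: 2.4, 0.9, 0.5, 0.9, 0.4 → max 2.4
B regrets: 0.0, 0.0, 0.9, 0.9, 0.8 → max 0.9
C regrets: 0.7, 0.6, 1.5, 0.0, 1.2 → max 1.5
D regrets: 2.4, 1.1, 0.0, 1.4, 0.6 → max 2.4
E regrets: 0.6, 1.1, 1.5, 2.4, 0.0 → max 2.4
F regrets: 2.2, 1.1, 0.9, 0.6, 1.1 → max 2.2
G regrets: 2.1, 0.6, 1.1, 1.5, 0.0 → max 2.1
Smallest max regret = 0.9 → B.

B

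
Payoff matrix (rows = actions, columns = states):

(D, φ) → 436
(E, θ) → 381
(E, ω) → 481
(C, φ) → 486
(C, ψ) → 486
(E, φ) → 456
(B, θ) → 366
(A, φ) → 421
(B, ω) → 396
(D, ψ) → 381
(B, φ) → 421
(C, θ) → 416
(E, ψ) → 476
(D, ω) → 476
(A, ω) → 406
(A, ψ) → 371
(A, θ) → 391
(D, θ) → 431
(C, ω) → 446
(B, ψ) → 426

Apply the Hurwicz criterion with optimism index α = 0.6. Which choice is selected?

C

A: 0.6·421 + 0.4·371 = 401
B: 0.6·426 + 0.4·366 = 402
C: 0.6·486 + 0.4·416 = 458
D: 0.6·476 + 0.4·381 = 438
E: 0.6·481 + 0.4·381 = 441
Highest Hurwicz score = 458 → C.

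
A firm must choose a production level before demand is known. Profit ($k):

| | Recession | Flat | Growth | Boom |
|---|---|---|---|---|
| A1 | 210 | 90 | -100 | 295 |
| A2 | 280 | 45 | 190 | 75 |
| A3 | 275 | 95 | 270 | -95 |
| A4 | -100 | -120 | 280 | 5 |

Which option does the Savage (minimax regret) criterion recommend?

A2

Column bests: Recession=280, Flat=95, Growth=280, Boom=295.
A1 regrets: 70, 5, 380, 0 → max 380
A2 regrets: 0, 50, 90, 220 → max 220
A3 regrets: 5, 0, 10, 390 → max 390
A4 regrets: 380, 215, 0, 290 → max 380
Smallest max regret = 220 → A2.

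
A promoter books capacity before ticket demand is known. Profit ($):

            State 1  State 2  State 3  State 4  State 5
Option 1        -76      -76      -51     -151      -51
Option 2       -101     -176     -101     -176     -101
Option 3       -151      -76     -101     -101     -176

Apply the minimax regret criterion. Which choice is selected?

Option 1

Column bests: State 1=-76, State 2=-76, State 3=-51, State 4=-101, State 5=-51.
Option 1 regrets: 0, 0, 0, 50, 0 → max 50
Option 2 regrets: 25, 100, 50, 75, 50 → max 100
Option 3 regrets: 75, 0, 50, 0, 125 → max 125
Smallest max regret = 50 → Option 1.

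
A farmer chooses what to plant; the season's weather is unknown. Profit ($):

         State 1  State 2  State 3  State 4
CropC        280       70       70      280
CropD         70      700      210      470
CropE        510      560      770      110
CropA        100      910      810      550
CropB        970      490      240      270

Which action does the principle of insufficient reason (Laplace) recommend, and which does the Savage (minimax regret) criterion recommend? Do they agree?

laplace → CropA; minimax regret → CropE (disagree)

Row averages: CropC=175, CropD=362.5, CropE=487.5, CropA=592.5, CropB=492.5
Highest average = 592.5 → CropA.
Column bests: State 1=970, State 2=910, State 3=810, State 4=550.
CropC regrets: 690, 840, 740, 270 → max 840
CropD regrets: 900, 210, 600, 80 → max 900
CropE regrets: 460, 350, 40, 440 → max 460
CropA regrets: 870, 0, 0, 0 → max 870
CropB regrets: 0, 420, 570, 280 → max 570
Smallest max regret = 460 → CropE.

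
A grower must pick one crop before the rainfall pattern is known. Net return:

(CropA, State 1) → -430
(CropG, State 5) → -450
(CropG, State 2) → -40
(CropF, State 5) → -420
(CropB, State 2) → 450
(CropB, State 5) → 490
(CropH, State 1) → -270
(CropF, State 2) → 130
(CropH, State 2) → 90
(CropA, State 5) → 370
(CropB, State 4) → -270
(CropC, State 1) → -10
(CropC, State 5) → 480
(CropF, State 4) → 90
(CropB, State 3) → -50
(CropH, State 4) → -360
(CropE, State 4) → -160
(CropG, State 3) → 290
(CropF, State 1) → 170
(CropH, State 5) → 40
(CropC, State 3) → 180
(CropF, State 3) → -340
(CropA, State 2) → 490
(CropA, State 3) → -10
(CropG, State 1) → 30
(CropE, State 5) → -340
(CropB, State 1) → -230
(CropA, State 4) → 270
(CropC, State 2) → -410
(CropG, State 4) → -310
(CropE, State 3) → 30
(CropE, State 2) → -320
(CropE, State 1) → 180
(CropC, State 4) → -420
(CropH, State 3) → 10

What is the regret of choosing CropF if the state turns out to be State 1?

Best payoff under State 1 is 180.
Regret = 180 − 170 = 10.

10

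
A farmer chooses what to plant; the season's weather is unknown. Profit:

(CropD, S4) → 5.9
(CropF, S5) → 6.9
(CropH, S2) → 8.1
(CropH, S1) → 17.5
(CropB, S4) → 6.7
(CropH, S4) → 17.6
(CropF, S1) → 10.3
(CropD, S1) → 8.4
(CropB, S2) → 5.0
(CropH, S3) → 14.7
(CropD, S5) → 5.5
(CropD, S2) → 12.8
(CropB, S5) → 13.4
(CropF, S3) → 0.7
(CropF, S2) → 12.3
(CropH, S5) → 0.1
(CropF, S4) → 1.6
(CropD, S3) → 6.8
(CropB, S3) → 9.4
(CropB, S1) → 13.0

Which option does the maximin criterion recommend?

Row minima: CropF=0.7, CropH=0.1, CropD=5.5, CropB=5.0
Best worst-case = 5.5 → CropD.

CropD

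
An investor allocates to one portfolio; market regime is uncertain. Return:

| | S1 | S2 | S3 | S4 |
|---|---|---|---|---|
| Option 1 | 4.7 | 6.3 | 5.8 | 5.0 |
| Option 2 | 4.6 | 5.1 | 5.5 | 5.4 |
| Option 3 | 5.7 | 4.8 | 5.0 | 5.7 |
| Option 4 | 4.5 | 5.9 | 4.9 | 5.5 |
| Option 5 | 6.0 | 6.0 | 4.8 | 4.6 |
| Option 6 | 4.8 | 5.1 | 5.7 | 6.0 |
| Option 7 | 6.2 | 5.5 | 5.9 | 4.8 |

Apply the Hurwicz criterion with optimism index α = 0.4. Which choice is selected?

Option 1: 0.4·6.3 + 0.6·4.7 = 5.34
Option 2: 0.4·5.5 + 0.6·4.6 = 4.96
Option 3: 0.4·5.7 + 0.6·4.8 = 5.16
Option 4: 0.4·5.9 + 0.6·4.5 = 5.06
Option 5: 0.4·6.0 + 0.6·4.6 = 5.16
Option 6: 0.4·6.0 + 0.6·4.8 = 5.28
Option 7: 0.4·6.2 + 0.6·4.8 = 5.36
Highest Hurwicz score = 5.36 → Option 7.

Option 7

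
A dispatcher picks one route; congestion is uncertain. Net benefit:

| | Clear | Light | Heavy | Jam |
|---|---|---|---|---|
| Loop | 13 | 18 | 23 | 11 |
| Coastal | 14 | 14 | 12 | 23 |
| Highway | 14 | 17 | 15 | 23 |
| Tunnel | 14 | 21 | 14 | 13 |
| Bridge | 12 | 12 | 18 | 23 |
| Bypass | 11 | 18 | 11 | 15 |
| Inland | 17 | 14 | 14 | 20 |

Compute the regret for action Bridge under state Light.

Best payoff under Light is 21.
Regret = 21 − 12 = 9.

9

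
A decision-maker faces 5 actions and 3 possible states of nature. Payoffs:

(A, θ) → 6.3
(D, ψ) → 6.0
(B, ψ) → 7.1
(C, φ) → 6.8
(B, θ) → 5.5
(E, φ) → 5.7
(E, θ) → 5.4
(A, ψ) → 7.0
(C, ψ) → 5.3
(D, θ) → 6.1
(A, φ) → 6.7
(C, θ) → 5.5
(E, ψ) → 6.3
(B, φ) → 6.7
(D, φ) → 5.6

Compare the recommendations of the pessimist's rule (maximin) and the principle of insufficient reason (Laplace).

maximin → A; laplace → A (agree)

Row minima: A=6.3, B=5.5, C=5.3, D=5.6, E=5.4
Best worst-case = 6.3 → A.
Row averages: A=20/3, B=193/30, C=88/15, D=5.9, E=5.8
Highest average = 20/3 → A.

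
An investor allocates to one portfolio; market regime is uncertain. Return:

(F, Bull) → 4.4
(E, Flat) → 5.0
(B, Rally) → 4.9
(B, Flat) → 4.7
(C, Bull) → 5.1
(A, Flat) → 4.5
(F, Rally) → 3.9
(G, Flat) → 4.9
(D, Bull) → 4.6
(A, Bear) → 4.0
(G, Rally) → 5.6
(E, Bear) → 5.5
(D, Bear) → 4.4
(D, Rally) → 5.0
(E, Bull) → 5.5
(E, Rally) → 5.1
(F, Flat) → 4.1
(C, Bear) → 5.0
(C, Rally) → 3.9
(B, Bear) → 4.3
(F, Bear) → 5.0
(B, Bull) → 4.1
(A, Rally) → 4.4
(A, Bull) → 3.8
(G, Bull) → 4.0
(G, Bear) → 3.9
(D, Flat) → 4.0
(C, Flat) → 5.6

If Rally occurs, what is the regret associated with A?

Best payoff under Rally is 5.6.
Regret = 5.6 − 4.4 = 1.2.

1.2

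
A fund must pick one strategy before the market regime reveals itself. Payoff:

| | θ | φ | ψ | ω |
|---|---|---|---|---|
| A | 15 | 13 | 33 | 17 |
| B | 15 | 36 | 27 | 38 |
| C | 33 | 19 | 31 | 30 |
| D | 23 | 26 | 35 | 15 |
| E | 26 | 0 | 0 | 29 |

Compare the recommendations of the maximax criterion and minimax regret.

maximax → B; minimax regret → C (disagree)

Row maxima: A=33, B=38, C=33, D=35, E=29
Best best-case = 38 → B.
Column bests: θ=33, φ=36, ψ=35, ω=38.
A regrets: 18, 23, 2, 21 → max 23
B regrets: 18, 0, 8, 0 → max 18
C regrets: 0, 17, 4, 8 → max 17
D regrets: 10, 10, 0, 23 → max 23
E regrets: 7, 36, 35, 9 → max 36
Smallest max regret = 17 → C.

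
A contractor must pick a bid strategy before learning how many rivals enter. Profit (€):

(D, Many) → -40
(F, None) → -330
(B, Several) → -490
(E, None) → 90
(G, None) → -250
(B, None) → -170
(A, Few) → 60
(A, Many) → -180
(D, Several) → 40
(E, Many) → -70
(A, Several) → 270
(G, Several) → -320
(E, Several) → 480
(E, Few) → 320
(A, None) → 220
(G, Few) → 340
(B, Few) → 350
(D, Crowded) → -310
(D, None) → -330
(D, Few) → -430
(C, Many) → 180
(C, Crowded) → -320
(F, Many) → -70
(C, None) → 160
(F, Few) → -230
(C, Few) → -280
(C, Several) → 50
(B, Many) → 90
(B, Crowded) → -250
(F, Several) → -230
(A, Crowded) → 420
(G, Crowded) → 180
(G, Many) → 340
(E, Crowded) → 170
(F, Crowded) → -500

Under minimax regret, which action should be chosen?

Column bests: None=220, Few=350, Several=480, Many=340, Crowded=420.
A regrets: 0, 290, 210, 520, 0 → max 520
B regrets: 390, 0, 970, 250, 670 → max 970
C regrets: 60, 630, 430, 160, 740 → max 740
D regrets: 550, 780, 440, 380, 730 → max 780
E regrets: 130, 30, 0, 410, 250 → max 410
F regrets: 550, 580, 710, 410, 920 → max 920
G regrets: 470, 10, 800, 0, 240 → max 800
Smallest max regret = 410 → E.

E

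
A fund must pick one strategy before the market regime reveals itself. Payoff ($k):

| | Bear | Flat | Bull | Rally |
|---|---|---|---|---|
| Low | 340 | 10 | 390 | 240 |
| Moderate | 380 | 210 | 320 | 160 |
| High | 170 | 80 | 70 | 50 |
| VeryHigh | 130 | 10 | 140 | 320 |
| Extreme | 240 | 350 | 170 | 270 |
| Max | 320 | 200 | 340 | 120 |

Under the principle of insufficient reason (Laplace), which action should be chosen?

Moderate

Row averages: Low=245, Moderate=267.5, High=92.5, VeryHigh=150, Extreme=257.5, Max=245
Highest average = 267.5 → Moderate.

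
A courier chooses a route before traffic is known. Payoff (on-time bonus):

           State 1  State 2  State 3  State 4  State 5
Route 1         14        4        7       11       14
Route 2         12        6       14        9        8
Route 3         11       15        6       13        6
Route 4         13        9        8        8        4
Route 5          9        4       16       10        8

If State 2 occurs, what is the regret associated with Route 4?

Best payoff under State 2 is 15.
Regret = 15 − 9 = 6.

6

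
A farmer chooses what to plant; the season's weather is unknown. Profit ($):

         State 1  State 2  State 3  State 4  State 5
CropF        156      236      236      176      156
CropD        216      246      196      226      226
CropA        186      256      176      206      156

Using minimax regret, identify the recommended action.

Column bests: State 1=216, State 2=256, State 3=236, State 4=226, State 5=226.
CropF regrets: 60, 20, 0, 50, 70 → max 70
CropD regrets: 0, 10, 40, 0, 0 → max 40
CropA regrets: 30, 0, 60, 20, 70 → max 70
Smallest max regret = 40 → CropD.

CropD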